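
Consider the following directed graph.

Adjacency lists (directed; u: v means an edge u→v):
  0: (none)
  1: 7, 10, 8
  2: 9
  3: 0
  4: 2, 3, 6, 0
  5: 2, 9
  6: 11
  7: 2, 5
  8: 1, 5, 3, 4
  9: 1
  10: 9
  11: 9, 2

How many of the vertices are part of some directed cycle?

A vertex is on a directed cycle iff it belongs to a strongly connected component of size ≥ 2 (or has a self-loop).
The vertices on cycles are {1, 2, 4, 5, 6, 7, 8, 9, 10, 11} — 10 in total.

10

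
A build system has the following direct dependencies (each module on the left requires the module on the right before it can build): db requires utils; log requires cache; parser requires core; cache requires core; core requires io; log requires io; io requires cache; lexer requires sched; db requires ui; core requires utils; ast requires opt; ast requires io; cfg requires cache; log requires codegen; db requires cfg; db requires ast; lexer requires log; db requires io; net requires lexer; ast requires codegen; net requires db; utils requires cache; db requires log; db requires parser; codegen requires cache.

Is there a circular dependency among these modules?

Yes

DFS with white/gray/black marking, starting from ast:
ast gray
  codegen gray
    cache gray
      core gray
        utils gray
          utils→cache: cache is gray → back edge
Back edge found, so a cycle exists: cache → core → utils → cache.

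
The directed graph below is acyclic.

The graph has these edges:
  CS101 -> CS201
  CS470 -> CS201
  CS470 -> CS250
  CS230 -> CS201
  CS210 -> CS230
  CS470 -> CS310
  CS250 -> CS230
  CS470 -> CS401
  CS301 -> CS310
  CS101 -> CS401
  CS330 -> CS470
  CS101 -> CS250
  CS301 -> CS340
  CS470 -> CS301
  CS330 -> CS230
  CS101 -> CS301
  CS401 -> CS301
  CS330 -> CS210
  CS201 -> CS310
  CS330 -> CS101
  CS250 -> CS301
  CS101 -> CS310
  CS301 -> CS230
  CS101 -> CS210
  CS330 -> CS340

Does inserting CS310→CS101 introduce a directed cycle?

Yes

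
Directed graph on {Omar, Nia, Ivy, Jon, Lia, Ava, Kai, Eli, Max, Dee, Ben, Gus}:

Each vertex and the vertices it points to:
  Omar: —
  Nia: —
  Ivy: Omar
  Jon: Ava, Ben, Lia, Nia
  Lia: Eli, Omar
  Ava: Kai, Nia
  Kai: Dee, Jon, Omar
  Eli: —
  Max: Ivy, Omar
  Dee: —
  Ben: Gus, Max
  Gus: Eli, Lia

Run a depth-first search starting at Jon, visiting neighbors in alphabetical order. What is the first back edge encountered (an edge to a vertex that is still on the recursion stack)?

Kai→Jon

DFS from Jon (visiting neighbors in alphabetical order); mark gray on enter, black on exit:
Jon gray
  Ava gray
    Kai gray
      Dee gray
      Dee black
      Kai→Jon: Jon is gray → back edge
First back edge: Kai → Jon.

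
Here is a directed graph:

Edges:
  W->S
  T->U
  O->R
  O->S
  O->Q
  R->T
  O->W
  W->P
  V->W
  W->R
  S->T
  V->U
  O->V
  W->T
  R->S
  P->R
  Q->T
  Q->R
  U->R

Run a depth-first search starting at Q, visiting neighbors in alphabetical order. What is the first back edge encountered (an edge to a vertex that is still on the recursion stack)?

U→R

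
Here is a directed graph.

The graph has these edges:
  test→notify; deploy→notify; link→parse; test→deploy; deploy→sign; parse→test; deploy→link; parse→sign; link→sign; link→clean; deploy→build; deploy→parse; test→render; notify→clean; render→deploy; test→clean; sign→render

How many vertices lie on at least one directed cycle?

6

A vertex is on a directed cycle iff it belongs to a strongly connected component of size ≥ 2 (or has a self-loop).
The vertices on cycles are {link, sign, test, parse, deploy, render} — 6 in total.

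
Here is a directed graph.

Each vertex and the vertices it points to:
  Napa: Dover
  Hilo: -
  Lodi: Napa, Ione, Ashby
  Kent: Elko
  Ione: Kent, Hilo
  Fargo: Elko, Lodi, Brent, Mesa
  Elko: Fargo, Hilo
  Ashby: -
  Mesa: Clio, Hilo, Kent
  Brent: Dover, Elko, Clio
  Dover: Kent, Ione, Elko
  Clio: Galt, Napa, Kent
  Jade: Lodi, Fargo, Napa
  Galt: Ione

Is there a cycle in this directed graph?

DFS with white/gray/black marking, starting from Ashby:
Ashby gray
Ashby black
Napa gray
  Dover gray
    Kent gray
      Elko gray
        Fargo gray
          Fargo→Elko: Elko is gray → back edge
Back edge found, so a cycle exists: Elko → Fargo → Elko.

Yes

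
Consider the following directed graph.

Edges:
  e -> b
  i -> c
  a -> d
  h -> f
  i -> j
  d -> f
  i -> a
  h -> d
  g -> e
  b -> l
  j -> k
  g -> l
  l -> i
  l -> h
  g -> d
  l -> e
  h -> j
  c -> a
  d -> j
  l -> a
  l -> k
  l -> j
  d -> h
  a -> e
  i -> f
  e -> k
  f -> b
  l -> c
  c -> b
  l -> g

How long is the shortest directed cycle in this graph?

2

For each vertex v, BFS finds the shortest path from v back to v.
The shortest such closed walk is l → g → l, length 2.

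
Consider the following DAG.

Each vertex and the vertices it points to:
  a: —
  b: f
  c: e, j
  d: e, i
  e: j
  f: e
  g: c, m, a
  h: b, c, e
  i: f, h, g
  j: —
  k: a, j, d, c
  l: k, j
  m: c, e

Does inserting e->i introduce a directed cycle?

Adding e→i creates a cycle iff i can already reach e.
Path from i: i → h → e.
So i → … → e → i is a cycle.

Yes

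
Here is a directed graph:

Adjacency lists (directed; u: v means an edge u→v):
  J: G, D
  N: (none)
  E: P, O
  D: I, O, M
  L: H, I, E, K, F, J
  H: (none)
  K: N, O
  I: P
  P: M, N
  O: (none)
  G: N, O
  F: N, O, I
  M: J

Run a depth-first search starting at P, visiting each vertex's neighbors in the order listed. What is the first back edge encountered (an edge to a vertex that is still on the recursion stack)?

I->P

DFS from P (visiting each vertex's neighbors in the order listed); mark gray on enter, black on exit:
P gray
  M gray
    J gray
      G gray
        N gray
        N black
        O gray
        O black
      G black
      D gray
        I gray
          I→P: P is gray → back edge
First back edge: I → P.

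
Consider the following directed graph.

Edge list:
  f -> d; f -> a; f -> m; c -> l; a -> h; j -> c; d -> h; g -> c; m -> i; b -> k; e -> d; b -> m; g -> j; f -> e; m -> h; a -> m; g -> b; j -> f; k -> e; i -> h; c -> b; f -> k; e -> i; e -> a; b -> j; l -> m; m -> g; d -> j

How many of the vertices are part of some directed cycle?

11

A vertex is on a directed cycle iff it belongs to a strongly connected component of size ≥ 2 (or has a self-loop).
The vertices on cycles are {a, b, c, d, e, f, g, j, k, l, m} — 11 in total.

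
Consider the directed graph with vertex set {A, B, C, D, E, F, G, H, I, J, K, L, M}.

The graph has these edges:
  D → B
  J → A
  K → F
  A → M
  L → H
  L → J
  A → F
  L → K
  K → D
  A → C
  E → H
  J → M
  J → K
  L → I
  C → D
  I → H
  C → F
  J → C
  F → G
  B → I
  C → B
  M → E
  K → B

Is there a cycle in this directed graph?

No

DFS with white/gray/black marking, starting from H:
H gray
H black
A gray
  C gray
    F gray
      G gray
      G black
    F black
    D gray
      B gray
        I gray
          I→H: H black — skip
        I black
      B black
    D black
    C→B: B black — skip
  C black
  A→F: F black — skip
  M gray
    E gray
      E→H: H black — skip
    E black
  M black
A black
J gray
  J→A: A black — skip
  J→C: C black — skip
  J→M: M black — skip
  K gray
    K→F: F black — skip
    K→D: D black — skip
    K→B: B black — skip
  K black
J black
L gray
  L→I: I black — skip
  L→K: K black — skip
  L→H: H black — skip
  L→J: J black — skip
L black
Every edge goes to a white or black vertex — no back edge, so the graph is acyclic.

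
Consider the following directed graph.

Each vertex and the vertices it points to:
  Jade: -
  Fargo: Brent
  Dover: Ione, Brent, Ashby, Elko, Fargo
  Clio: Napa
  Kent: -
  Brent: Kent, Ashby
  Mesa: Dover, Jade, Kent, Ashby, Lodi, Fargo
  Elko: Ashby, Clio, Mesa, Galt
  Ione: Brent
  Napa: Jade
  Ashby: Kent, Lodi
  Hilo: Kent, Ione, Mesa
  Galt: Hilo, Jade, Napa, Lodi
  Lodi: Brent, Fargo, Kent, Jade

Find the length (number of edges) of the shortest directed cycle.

For each vertex v, BFS finds the shortest path from v back to v.
The shortest such closed walk is Elko → Mesa → Dover → Elko, length 3.

3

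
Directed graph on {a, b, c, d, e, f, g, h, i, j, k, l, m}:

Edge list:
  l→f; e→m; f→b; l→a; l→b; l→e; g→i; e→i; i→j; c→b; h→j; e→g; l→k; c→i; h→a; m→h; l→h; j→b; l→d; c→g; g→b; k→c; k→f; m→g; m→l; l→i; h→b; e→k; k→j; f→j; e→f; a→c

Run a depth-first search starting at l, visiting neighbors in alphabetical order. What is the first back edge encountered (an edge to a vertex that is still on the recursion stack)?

m->l

DFS from l (visiting neighbors in alphabetical order); mark gray on enter, black on exit:
l gray
  a gray
    c gray
      b gray
      b black
      g gray
        g→b: b black — skip
        i gray
          j gray
            j→b: b black — skip
          j black
        i black
      g black
      c→i: i black — skip
    c black
  a black
  l→b: b black — skip
  d gray
  d black
  e gray
    f gray
      f→b: b black — skip
      f→j: j black — skip
    f black
    e→g: g black — skip
    e→i: i black — skip
    k gray
      k→c: c black — skip
      k→f: f black — skip
      k→j: j black — skip
    k black
    m gray
      m→g: g black — skip
      h gray
        h→a: a black — skip
        h→b: b black — skip
        h→j: j black — skip
      h black
      m→l: l is gray → back edge
First back edge: m → l.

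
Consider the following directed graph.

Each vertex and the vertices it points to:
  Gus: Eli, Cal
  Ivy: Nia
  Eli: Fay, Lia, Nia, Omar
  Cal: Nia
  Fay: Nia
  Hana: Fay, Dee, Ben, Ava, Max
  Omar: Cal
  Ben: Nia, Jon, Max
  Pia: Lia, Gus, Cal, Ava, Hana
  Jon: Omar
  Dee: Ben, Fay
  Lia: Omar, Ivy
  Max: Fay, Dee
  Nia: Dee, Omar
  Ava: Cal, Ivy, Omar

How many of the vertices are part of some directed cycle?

A vertex is on a directed cycle iff it belongs to a strongly connected component of size ≥ 2 (or has a self-loop).
The vertices on cycles are {Ben, Cal, Dee, Fay, Jon, Max, Nia, Omar} — 8 in total.

8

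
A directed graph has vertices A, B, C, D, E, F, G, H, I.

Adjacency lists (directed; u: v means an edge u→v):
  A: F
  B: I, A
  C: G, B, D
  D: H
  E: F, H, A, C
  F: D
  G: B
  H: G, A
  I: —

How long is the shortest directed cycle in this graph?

4

For each vertex v, BFS finds the shortest path from v back to v.
The shortest such closed walk is F → D → H → A → F, length 4.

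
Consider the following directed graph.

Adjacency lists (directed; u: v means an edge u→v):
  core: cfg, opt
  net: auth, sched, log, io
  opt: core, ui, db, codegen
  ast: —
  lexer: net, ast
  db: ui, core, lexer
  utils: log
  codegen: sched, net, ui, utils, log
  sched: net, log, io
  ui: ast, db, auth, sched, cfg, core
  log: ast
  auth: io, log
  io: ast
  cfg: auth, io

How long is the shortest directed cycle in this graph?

2

For each vertex v, BFS finds the shortest path from v back to v.
The shortest such closed walk is opt → core → opt, length 2.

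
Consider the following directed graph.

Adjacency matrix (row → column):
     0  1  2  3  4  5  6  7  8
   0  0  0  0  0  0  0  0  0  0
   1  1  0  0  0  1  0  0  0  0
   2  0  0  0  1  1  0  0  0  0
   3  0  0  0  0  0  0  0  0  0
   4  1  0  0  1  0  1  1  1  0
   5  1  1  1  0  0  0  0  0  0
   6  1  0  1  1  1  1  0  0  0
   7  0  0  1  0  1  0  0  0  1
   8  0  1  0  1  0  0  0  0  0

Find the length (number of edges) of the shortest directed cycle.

For each vertex v, BFS finds the shortest path from v back to v.
The shortest such closed walk is 7 → 4 → 7, length 2.

2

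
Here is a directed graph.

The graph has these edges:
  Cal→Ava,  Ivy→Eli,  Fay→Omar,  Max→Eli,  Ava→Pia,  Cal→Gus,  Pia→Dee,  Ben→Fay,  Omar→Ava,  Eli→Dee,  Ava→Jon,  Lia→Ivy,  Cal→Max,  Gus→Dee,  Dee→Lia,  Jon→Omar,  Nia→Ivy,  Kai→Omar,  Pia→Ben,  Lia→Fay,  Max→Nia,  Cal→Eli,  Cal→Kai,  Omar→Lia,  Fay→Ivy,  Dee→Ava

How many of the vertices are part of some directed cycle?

10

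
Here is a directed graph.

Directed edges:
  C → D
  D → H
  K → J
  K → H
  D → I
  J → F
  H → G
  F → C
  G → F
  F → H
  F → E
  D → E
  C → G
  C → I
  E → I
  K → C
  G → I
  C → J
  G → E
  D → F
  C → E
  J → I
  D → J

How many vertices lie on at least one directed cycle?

6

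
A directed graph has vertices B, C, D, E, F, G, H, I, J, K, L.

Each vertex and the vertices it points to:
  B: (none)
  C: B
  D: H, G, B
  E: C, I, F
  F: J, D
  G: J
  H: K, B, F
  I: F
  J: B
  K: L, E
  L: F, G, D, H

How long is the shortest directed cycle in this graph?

For each vertex v, BFS finds the shortest path from v back to v.
The shortest such closed walk is K → L → H → K, length 3.

3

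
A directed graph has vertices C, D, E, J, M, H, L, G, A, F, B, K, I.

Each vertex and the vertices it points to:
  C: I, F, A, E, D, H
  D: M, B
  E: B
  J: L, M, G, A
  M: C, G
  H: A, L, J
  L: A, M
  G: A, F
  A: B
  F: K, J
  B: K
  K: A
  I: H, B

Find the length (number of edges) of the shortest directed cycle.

3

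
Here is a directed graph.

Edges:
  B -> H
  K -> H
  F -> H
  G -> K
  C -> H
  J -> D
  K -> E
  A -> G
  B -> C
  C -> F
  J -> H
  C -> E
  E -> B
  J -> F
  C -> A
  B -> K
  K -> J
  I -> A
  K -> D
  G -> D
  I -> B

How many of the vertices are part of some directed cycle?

6

A vertex is on a directed cycle iff it belongs to a strongly connected component of size ≥ 2 (or has a self-loop).
The vertices on cycles are {A, B, C, E, G, K} — 6 in total.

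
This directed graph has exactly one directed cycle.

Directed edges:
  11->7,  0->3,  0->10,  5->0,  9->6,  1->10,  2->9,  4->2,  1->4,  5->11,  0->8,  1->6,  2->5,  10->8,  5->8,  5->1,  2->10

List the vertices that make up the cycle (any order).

DFS with gray/black marking from 5:
5 gray
  1 gray
    10 gray
      8 gray
      8 black
    10 black
    4 gray
      2 gray
        2→10: 10 black — skip
        9 gray
          6 gray
          6 black
        9 black
        2→5: 5 is gray → back edge
Back edge closes the cycle 5 → 1 → 4 → 2 → 5; its vertices are {1, 2, 4, 5}.

1, 2, 4, 5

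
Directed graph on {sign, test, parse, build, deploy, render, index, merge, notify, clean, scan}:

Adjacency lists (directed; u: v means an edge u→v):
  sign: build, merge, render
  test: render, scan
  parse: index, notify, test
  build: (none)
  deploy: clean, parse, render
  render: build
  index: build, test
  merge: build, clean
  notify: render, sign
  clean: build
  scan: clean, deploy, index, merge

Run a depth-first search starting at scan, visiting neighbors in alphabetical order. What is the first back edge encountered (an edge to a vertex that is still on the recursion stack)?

test->scan

DFS from scan (visiting neighbors in alphabetical order); mark gray on enter, black on exit:
scan gray
  clean gray
    build gray
    build black
  clean black
  deploy gray
    deploy→clean: clean black — skip
    parse gray
      index gray
        index→build: build black — skip
        test gray
          render gray
            render→build: build black — skip
          render black
          test→scan: scan is gray → back edge
First back edge: test → scan.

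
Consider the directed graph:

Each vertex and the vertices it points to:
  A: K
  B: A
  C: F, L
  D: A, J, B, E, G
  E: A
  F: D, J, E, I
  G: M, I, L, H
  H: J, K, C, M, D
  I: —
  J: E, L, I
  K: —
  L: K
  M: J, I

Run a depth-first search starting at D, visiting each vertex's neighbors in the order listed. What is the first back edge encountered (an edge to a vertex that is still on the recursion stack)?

DFS from D (visiting each vertex's neighbors in the order listed); mark gray on enter, black on exit:
D gray
  A gray
    K gray
    K black
  A black
  J gray
    E gray
      E→A: A black — skip
    E black
    L gray
      L→K: K black — skip
    L black
    I gray
    I black
  J black
  B gray
    B→A: A black — skip
  B black
  D→E: E black — skip
  G gray
    M gray
      M→J: J black — skip
      M→I: I black — skip
    M black
    G→I: I black — skip
    G→L: L black — skip
    H gray
      H→J: J black — skip
      H→K: K black — skip
      C gray
        F gray
          F→D: D is gray → back edge
First back edge: F → D.

F→D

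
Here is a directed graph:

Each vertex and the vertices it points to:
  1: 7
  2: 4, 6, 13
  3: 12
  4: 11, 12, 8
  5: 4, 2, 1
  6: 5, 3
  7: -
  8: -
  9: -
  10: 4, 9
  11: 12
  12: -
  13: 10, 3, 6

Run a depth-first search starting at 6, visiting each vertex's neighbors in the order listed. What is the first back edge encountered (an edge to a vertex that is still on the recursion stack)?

2->6

DFS from 6 (visiting each vertex's neighbors in the order listed); mark gray on enter, black on exit:
6 gray
  5 gray
    4 gray
      11 gray
        12 gray
        12 black
      11 black
      4→12: 12 black — skip
      8 gray
      8 black
    4 black
    2 gray
      2→4: 4 black — skip
      2→6: 6 is gray → back edge
First back edge: 2 → 6.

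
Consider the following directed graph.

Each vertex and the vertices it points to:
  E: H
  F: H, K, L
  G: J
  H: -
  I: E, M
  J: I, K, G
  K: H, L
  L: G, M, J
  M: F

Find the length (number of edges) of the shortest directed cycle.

2

For each vertex v, BFS finds the shortest path from v back to v.
The shortest such closed walk is J → G → J, length 2.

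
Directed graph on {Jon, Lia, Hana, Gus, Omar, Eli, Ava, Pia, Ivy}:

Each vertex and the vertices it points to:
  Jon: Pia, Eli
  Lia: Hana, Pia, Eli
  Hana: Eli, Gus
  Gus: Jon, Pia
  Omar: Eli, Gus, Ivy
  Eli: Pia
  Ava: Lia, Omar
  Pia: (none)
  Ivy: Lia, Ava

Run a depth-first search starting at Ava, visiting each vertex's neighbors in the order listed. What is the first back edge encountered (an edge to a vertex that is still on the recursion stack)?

DFS from Ava (visiting each vertex's neighbors in the order listed); mark gray on enter, black on exit:
Ava gray
  Lia gray
    Hana gray
      Eli gray
        Pia gray
        Pia black
      Eli black
      Gus gray
        Jon gray
          Jon→Pia: Pia black — skip
          Jon→Eli: Eli black — skip
        Jon black
        Gus→Pia: Pia black — skip
      Gus black
    Hana black
    Lia→Pia: Pia black — skip
    Lia→Eli: Eli black — skip
  Lia black
  Omar gray
    Omar→Eli: Eli black — skip
    Omar→Gus: Gus black — skip
    Ivy gray
      Ivy→Lia: Lia black — skip
      Ivy→Ava: Ava is gray → back edge
First back edge: Ivy → Ava.

Ivy→Ava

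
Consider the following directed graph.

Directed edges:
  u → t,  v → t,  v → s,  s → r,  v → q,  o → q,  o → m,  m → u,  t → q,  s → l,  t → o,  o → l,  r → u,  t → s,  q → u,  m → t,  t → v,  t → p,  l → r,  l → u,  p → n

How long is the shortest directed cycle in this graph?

For each vertex v, BFS finds the shortest path from v back to v.
The shortest such closed walk is t → v → t, length 2.

2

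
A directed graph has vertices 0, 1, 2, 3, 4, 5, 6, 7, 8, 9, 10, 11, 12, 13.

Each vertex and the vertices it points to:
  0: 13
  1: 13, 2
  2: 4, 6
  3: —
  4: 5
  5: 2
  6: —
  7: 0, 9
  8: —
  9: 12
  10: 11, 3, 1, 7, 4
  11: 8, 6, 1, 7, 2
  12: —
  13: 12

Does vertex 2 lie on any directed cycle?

Yes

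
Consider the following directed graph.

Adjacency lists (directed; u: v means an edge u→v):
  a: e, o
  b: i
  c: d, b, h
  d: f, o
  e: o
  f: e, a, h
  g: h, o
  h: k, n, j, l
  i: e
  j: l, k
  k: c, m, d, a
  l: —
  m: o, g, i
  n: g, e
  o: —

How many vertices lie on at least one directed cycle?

A vertex is on a directed cycle iff it belongs to a strongly connected component of size ≥ 2 (or has a self-loop).
The vertices on cycles are {c, d, f, g, h, j, k, m, n} — 9 in total.

9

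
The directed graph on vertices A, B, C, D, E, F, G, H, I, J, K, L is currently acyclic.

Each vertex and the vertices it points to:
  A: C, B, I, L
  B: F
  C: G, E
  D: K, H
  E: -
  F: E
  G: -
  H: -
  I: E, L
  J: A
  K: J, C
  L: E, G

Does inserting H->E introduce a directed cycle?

No

Adding H→E creates a cycle iff E can already reach H.
Explore from E: no path reaches H. The graph stays acyclic.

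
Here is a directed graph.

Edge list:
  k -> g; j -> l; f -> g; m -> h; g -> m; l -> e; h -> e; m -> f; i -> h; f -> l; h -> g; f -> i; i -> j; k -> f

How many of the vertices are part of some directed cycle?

A vertex is on a directed cycle iff it belongs to a strongly connected component of size ≥ 2 (or has a self-loop).
The vertices on cycles are {f, g, h, i, m} — 5 in total.

5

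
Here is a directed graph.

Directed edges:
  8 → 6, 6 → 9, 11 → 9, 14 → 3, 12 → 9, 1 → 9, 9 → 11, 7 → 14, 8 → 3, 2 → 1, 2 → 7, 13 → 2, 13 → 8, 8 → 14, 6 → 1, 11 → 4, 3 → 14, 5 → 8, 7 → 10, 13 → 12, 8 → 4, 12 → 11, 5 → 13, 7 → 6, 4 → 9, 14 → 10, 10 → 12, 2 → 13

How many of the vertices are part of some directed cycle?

7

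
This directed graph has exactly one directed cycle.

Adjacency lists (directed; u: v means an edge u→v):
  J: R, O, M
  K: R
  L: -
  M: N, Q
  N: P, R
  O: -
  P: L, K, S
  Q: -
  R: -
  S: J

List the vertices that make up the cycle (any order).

DFS with gray/black marking from N:
N gray
  P gray
    L gray
    L black
    K gray
      R gray
      R black
    K black
    S gray
      J gray
        J→R: R black — skip
        O gray
        O black
        M gray
          M→N: N is gray → back edge
Back edge closes the cycle N → P → S → J → M → N; its vertices are {J, M, N, P, S}.

J, M, N, P, S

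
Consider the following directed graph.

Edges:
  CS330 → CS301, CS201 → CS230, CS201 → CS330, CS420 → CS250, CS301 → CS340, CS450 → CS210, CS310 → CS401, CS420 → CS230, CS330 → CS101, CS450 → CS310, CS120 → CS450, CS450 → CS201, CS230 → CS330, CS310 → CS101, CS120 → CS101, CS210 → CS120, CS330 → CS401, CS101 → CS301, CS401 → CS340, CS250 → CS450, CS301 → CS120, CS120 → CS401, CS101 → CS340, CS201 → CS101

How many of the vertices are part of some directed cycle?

9

A vertex is on a directed cycle iff it belongs to a strongly connected component of size ≥ 2 (or has a self-loop).
The vertices on cycles are {CS101, CS120, CS201, CS210, CS230, CS301, CS310, CS330, CS450} — 9 in total.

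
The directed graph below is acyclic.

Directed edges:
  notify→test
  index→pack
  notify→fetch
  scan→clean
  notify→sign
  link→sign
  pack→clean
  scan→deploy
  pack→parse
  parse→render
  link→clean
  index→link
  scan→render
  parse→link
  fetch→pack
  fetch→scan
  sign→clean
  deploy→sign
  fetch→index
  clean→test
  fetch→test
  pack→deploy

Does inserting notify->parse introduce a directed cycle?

No

Adding notify→parse creates a cycle iff parse can already reach notify.
Explore from parse: no path reaches notify. The graph stays acyclic.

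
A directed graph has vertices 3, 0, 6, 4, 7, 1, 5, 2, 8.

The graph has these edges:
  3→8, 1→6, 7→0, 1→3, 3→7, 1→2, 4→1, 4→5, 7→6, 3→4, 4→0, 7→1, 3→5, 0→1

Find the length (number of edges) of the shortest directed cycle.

3

For each vertex v, BFS finds the shortest path from v back to v.
The shortest such closed walk is 3 → 7 → 1 → 3, length 3.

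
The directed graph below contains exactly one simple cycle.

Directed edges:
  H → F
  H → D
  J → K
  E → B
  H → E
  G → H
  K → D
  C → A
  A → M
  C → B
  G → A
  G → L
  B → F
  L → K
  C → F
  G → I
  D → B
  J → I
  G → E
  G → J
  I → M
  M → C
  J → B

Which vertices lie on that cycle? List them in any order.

A, C, M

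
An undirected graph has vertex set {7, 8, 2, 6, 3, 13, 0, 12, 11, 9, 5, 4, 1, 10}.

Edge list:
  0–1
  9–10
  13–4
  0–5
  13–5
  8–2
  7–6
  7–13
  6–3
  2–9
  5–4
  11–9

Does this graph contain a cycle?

DFS, tracking each vertex's parent; an edge to a visited non-parent vertex closes a cycle.
Start from 8:
visit 8 (parent –)
  visit 2 (parent 8)
    2–8: parent, skip
    visit 9 (parent 2)
      visit 11 (parent 9)
        11–9: parent, skip
      visit 10 (parent 9)
        10–9: parent, skip
      9–2: parent, skip
visit 7 (parent –)
  visit 6 (parent 7)
    6–7: parent, skip
    visit 3 (parent 6)
      3–6: parent, skip
  visit 13 (parent 7)
    visit 4 (parent 13)
      visit 5 (parent 4)
        visit 0 (parent 5)
          visit 1 (parent 0)
            1–0: parent, skip
          0–5: parent, skip
        5–13: 13 visited and ≠ parent → cycle
Cycle: 13 – 4 – 5 – 13.

Yes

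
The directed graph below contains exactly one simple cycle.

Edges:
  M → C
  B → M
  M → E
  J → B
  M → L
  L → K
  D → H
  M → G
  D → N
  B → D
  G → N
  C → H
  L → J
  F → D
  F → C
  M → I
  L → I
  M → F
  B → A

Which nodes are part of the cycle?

DFS with gray/black marking from M:
M gray
  G gray
    N gray
    N black
  G black
  I gray
  I black
  F gray
    D gray
      D→N: N black — skip
      H gray
      H black
    D black
    C gray
      C→H: H black — skip
    C black
  F black
  L gray
    K gray
    K black
    L→I: I black — skip
    J gray
      B gray
        B→D: D black — skip
        A gray
        A black
        B→M: M is gray → back edge
Back edge closes the cycle M → L → J → B → M; its vertices are {B, J, L, M}.

B, J, L, M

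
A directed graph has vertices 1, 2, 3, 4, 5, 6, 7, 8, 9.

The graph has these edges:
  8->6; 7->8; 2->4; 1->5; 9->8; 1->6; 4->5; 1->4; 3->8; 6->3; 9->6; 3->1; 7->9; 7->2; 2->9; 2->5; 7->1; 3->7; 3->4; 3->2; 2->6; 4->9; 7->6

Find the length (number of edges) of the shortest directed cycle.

3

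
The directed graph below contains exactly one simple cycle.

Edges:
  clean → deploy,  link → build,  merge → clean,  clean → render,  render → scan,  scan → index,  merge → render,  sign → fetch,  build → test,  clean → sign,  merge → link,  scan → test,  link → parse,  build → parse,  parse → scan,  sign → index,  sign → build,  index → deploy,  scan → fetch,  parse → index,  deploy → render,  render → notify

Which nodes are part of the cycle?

DFS with gray/black marking from render:
render gray
  scan gray
    index gray
      deploy gray
        deploy→render: render is gray → back edge
Back edge closes the cycle render → scan → index → deploy → render; its vertices are {scan, index, deploy, render}.

scan, index, deploy, render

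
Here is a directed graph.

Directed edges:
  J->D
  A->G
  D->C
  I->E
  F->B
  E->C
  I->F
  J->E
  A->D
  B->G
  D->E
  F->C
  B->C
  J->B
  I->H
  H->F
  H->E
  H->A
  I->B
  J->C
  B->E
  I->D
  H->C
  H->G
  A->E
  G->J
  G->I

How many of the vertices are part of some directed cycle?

A vertex is on a directed cycle iff it belongs to a strongly connected component of size ≥ 2 (or has a self-loop).
The vertices on cycles are {A, B, F, G, H, I, J} — 7 in total.

7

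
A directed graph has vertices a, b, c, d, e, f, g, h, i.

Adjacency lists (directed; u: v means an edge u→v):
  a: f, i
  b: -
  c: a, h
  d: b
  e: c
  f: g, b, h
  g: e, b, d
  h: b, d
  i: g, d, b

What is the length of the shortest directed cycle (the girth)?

5

For each vertex v, BFS finds the shortest path from v back to v.
The shortest such closed walk is e → c → a → f → g → e, length 5.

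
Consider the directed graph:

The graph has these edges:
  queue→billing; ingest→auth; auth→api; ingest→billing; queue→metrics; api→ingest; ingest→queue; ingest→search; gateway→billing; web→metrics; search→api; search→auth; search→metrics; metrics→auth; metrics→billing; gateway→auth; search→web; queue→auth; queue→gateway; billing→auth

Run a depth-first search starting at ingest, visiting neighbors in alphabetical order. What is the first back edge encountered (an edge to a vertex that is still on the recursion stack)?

DFS from ingest (visiting neighbors in alphabetical order); mark gray on enter, black on exit:
ingest gray
  auth gray
    api gray
      api→ingest: ingest is gray → back edge
First back edge: api → ingest.

api→ingest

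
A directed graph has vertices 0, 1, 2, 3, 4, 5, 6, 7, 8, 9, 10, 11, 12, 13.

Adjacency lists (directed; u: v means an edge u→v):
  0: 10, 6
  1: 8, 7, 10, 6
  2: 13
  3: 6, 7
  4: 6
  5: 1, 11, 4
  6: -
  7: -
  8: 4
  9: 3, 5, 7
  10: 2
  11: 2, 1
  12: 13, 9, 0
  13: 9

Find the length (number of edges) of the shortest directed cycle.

For each vertex v, BFS finds the shortest path from v back to v.
The shortest such closed walk is 9 → 5 → 11 → 2 → 13 → 9, length 5.

5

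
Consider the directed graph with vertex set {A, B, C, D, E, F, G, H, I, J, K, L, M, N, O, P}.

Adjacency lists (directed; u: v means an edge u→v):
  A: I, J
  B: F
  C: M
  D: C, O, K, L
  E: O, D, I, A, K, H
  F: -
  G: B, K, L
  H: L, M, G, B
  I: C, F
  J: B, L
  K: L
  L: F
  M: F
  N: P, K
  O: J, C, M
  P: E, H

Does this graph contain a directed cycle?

No

DFS with white/gray/black marking, starting from C:
C gray
  M gray
    F gray
    F black
  M black
C black
A gray
  I gray
    I→C: C black — skip
    I→F: F black — skip
  I black
  J gray
    B gray
      B→F: F black — skip
    B black
    L gray
      L→F: F black — skip
    L black
  J black
A black
D gray
  D→C: C black — skip
  O gray
    O→J: J black — skip
    O→C: C black — skip
    O→M: M black — skip
  O black
  K gray
    K→L: L black — skip
  K black
  D→L: L black — skip
D black
E gray
  E→O: O black — skip
  E→D: D black — skip
  E→I: I black — skip
  E→A: A black — skip
  E→K: K black — skip
  H gray
    H→L: L black — skip
    H→M: M black — skip
    G gray
      G→B: B black — skip
      G→K: K black — skip
      G→L: L black — skip
    G black
    H→B: B black — skip
  H black
E black
N gray
  P gray
    P→E: E black — skip
    P→H: H black — skip
  P black
  N→K: K black — skip
N black
Every edge goes to a white or black vertex — no back edge, so the graph is acyclic.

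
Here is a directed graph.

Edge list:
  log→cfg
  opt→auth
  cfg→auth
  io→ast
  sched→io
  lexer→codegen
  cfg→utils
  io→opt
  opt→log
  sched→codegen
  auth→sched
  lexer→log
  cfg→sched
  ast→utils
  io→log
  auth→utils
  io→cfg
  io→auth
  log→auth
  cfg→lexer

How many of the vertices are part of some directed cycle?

A vertex is on a directed cycle iff it belongs to a strongly connected component of size ≥ 2 (or has a self-loop).
The vertices on cycles are {io, cfg, log, opt, auth, lexer, sched} — 7 in total.

7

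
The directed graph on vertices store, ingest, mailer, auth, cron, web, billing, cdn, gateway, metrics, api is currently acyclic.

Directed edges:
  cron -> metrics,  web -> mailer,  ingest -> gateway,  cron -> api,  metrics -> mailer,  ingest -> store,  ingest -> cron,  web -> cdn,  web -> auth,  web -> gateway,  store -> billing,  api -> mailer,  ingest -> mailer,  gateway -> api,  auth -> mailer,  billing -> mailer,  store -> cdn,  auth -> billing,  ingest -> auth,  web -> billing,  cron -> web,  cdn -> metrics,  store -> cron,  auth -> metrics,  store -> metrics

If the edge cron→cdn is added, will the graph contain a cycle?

No

Adding cron→cdn creates a cycle iff cdn can already reach cron.
Explore from cdn: no path reaches cron. The graph stays acyclic.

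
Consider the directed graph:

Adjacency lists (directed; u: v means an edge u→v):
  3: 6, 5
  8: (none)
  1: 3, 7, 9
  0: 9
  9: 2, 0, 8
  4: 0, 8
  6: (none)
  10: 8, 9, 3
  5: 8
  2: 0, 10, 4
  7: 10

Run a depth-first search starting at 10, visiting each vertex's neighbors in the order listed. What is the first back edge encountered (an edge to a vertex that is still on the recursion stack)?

DFS from 10 (visiting each vertex's neighbors in the order listed); mark gray on enter, black on exit:
10 gray
  8 gray
  8 black
  9 gray
    2 gray
      0 gray
        0→9: 9 is gray → back edge
First back edge: 0 → 9.

0->9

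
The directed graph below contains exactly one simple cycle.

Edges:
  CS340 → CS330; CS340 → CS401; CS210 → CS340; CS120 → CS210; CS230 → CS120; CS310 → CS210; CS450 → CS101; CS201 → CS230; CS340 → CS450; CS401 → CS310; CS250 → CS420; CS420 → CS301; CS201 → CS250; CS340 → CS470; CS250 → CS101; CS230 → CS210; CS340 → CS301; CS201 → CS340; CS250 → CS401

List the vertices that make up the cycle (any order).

DFS with gray/black marking from CS340:
CS340 gray
  CS401 gray
    CS310 gray
      CS210 gray
        CS210→CS340: CS340 is gray → back edge
Back edge closes the cycle CS340 → CS401 → CS310 → CS210 → CS340; its vertices are {CS210, CS310, CS340, CS401}.

CS210, CS310, CS340, CS401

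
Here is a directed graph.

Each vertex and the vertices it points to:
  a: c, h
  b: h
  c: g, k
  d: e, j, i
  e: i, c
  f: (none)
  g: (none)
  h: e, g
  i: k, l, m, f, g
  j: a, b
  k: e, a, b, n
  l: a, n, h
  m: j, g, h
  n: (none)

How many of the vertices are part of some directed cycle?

A vertex is on a directed cycle iff it belongs to a strongly connected component of size ≥ 2 (or has a self-loop).
The vertices on cycles are {a, b, c, e, h, i, j, k, l, m} — 10 in total.

10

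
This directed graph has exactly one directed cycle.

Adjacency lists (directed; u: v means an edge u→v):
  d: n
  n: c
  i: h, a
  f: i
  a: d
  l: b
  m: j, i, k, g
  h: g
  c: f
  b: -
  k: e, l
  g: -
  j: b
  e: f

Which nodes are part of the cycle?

a, c, d, f, i, n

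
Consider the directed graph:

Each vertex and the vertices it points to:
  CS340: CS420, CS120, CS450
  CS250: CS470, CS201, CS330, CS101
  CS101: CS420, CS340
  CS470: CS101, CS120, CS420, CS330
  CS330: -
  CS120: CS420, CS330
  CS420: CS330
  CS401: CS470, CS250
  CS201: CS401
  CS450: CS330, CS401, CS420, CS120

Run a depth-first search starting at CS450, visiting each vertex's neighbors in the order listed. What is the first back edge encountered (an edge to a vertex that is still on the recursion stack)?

DFS from CS450 (visiting each vertex's neighbors in the order listed); mark gray on enter, black on exit:
CS450 gray
  CS330 gray
  CS330 black
  CS401 gray
    CS470 gray
      CS101 gray
        CS420 gray
          CS420→CS330: CS330 black — skip
        CS420 black
        CS340 gray
          CS340→CS420: CS420 black — skip
          CS120 gray
            CS120→CS420: CS420 black — skip
            CS120→CS330: CS330 black — skip
          CS120 black
          CS340→CS450: CS450 is gray → back edge
First back edge: CS340 → CS450.

CS340→CS450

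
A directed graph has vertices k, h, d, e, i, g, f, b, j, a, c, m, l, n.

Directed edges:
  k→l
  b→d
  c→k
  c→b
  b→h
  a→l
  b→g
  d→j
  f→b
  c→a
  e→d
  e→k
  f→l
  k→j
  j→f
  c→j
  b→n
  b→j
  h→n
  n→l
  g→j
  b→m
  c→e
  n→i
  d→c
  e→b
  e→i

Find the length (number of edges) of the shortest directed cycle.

3

For each vertex v, BFS finds the shortest path from v back to v.
The shortest such closed walk is c → b → d → c, length 3.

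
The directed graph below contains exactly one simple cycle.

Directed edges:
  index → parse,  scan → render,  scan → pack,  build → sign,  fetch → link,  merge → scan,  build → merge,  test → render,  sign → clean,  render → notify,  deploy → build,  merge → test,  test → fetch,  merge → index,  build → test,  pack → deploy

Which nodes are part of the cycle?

pack, scan, build, merge, deploy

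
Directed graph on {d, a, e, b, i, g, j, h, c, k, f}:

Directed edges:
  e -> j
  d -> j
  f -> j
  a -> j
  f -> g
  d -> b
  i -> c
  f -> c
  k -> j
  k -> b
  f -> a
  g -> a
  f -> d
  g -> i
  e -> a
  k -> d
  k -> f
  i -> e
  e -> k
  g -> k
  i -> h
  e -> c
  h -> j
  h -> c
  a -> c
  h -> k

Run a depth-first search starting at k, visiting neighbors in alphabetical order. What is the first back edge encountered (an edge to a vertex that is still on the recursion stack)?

e→k

DFS from k (visiting neighbors in alphabetical order); mark gray on enter, black on exit:
k gray
  b gray
  b black
  d gray
    d→b: b black — skip
    j gray
    j black
  d black
  f gray
    a gray
      c gray
      c black
      a→j: j black — skip
    a black
    f→c: c black — skip
    f→d: d black — skip
    g gray
      g→a: a black — skip
      i gray
        i→c: c black — skip
        e gray
          e→a: a black — skip
          e→c: c black — skip
          e→j: j black — skip
          e→k: k is gray → back edge
First back edge: e → k.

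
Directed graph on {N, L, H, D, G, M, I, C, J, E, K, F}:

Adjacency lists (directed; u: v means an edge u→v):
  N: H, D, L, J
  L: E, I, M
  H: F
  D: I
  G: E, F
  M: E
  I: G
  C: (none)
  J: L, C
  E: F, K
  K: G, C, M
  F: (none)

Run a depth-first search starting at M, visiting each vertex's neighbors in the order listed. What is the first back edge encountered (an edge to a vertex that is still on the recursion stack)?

G->E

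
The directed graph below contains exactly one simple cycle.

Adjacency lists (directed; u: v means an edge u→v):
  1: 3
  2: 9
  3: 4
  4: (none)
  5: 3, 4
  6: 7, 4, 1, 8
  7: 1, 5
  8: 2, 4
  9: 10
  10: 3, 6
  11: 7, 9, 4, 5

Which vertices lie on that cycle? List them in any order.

2, 6, 8, 9, 10

DFS with gray/black marking from 9:
9 gray
  10 gray
    3 gray
      4 gray
      4 black
    3 black
    6 gray
      7 gray
        1 gray
          1→3: 3 black — skip
        1 black
        5 gray
          5→3: 3 black — skip
          5→4: 4 black — skip
        5 black
      7 black
      6→4: 4 black — skip
      6→1: 1 black — skip
      8 gray
        2 gray
          2→9: 9 is gray → back edge
Back edge closes the cycle 9 → 10 → 6 → 8 → 2 → 9; its vertices are {2, 6, 8, 9, 10}.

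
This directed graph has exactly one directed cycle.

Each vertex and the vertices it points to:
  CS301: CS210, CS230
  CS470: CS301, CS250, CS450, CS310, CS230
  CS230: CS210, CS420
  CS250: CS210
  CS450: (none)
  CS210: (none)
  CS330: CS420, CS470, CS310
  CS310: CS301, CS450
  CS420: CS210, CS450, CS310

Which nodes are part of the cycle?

DFS with gray/black marking from CS420:
CS420 gray
  CS210 gray
  CS210 black
  CS450 gray
  CS450 black
  CS310 gray
    CS301 gray
      CS301→CS210: CS210 black — skip
      CS230 gray
        CS230→CS210: CS210 black — skip
        CS230→CS420: CS420 is gray → back edge
Back edge closes the cycle CS420 → CS310 → CS301 → CS230 → CS420; its vertices are {CS230, CS301, CS310, CS420}.

CS230, CS301, CS310, CS420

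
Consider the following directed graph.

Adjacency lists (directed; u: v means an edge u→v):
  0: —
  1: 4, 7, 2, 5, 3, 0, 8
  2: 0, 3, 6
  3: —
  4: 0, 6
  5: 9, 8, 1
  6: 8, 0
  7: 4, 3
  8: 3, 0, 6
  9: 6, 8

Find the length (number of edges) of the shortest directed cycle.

For each vertex v, BFS finds the shortest path from v back to v.
The shortest such closed walk is 5 → 1 → 5, length 2.

2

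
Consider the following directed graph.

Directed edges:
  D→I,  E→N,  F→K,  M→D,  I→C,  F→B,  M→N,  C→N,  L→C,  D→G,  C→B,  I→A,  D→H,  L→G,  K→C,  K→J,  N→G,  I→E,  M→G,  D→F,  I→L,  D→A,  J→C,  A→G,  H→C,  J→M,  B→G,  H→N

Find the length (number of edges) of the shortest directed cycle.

5

For each vertex v, BFS finds the shortest path from v back to v.
The shortest such closed walk is D → F → K → J → M → D, length 5.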